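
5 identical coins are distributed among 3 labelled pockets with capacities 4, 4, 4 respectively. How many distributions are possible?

By stars and bars, unrestricted non-negative solutions to x_1+…+x_3 = 5 number C(5+2,2) = 21.
Subtract solutions that violate a single cap (substitute x_i' = x_i − (cap_i+1)): x_1 ≥ 5 gives C(2,2) = 1; x_2 ≥ 5 gives C(2,2) = 1; x_3 ≥ 5 gives C(2,2) = 1. Together 3.
No two caps can be exceeded simultaneously, so the pair terms are all 0.
By inclusion–exclusion the count is 21 − 3 + 0 = 18.

18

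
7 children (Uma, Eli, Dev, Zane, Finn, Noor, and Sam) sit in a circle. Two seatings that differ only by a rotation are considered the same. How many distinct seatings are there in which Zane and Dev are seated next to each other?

Glue Zane and Dev into a block (2 internal orders). Seating 6 units around a circle gives (5)! arrangements.
So 2 × (5)! = 2 × 120 = 240.

240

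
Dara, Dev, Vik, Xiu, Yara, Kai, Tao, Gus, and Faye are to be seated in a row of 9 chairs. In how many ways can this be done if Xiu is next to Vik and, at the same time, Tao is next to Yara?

20160

Treat {Xiu,Vik} as one block (2 orders) and {Tao,Yara} as another (2 orders).
That leaves 7 units to arrange: 2 × 2 × 7! = 4 × 5040 = 20160.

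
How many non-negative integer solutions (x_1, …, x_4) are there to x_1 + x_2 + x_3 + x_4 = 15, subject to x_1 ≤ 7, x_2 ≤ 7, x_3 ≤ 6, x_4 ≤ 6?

By stars and bars, unrestricted non-negative solutions to x_1+…+x_4 = 15 number C(15+3,3) = 816.
Subtract solutions that violate a single cap (substitute x_i' = x_i − (cap_i+1)): x_1 ≥ 8 gives C(10,3) = 120; x_2 ≥ 8 gives C(10,3) = 120; x_3 ≥ 7 gives C(11,3) = 165; x_4 ≥ 7 gives C(11,3) = 165. Together 570.
Add back pairs where two caps are both exceeded: 0 + 1 + 1 + 1 + 1 + 4 = 8.
By inclusion–exclusion the count is 816 − 570 + 8 = 254.

254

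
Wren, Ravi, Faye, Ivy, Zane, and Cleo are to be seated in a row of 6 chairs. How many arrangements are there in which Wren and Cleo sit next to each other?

Place the 4 others and the Wren-Cleo pair as 5 objects in a line; the pair has 2 internal arrangements.
That gives 2 × 5! = 2 × 120 = 240.

240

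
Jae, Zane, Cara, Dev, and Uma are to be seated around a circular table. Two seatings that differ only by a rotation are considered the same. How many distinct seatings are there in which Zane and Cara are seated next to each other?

Treat {Zane, Cara} as one unit (2 internal orders) and seat the resulting 4 units around the table: (3)! circular arrangements.
So 2 × (3)! = 2 × 6 = 12.

12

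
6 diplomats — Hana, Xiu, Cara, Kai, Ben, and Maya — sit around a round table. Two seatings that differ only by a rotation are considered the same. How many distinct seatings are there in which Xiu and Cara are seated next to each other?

48

Treat {Xiu, Cara} as one unit (2 internal orders) and seat the resulting 5 units around the table: (4)! circular arrangements.
So 2 × (4)! = 2 × 24 = 48.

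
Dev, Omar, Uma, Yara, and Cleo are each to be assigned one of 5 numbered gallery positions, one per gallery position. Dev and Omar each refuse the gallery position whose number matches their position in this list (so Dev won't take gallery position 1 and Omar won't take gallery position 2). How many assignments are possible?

78

Let Aᵢ (for i ∈ {1, 2}) be the placements that put person i in their forbidden gallery position. Any j of these fix j positions, leaving (5−j)! ways to fill the rest, and there are C(2,j) ways to pick which j.
By inclusion–exclusion, the number of valid placements is Σ_{j=0}^{2} (−1)^j C(2,j)·(5−j)!.
Computing: 120 − 48 + 6 = 78.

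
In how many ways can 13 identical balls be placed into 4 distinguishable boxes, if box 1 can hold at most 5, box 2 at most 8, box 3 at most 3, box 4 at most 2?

42

Ignoring the caps, the number of non-negative solutions to x_1+…+x_4 = 13 is C(16,3) = 560.
Subtract solutions that violate a single cap (substitute x_i' = x_i − (cap_i+1)): x_1 ≥ 6 gives C(10,3) = 120; x_2 ≥ 9 gives C(7,3) = 35; x_3 ≥ 4 gives C(12,3) = 220; x_4 ≥ 3 gives C(13,3) = 286. Together 661.
Add back pairs where two caps are both exceeded: 0 + 20 + 35 + 1 + 4 + 84 = 144.
Subtract triples: 0 + 0 + 1 + 0 = 1.
By inclusion–exclusion the count is 560 − 661 + 144 − 1 = 42.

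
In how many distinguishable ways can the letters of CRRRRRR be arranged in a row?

CRRRRRR has 7 letters with R appearing 6 times.
Dividing 7! = 5040 by 6! = 720 for the repeated letters gives 7.

7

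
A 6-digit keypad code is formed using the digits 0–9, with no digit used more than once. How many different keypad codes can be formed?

This is a permutation of 6 out of 10: P(10,6) = 10!/4!.
That product is 10 × 9 × 8 × 7 × 6 × 5 = 151200.

151200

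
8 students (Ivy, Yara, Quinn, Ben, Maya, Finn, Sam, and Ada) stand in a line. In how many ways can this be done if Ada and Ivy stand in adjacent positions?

10080

Treat {Ada, Ivy} as a single unit. There are 7 units to order, and the pair itself can be ordered 2 ways.
So the count is 2·(7)! = 10080.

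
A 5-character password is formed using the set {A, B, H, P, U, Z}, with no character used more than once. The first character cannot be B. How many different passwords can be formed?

The first character has 6−1 = 5 choices (anything except B).
The remaining 4 characters are filled from the other 5 symbols without repetition: 5 × 4 × 3 × 2 = 120.
Total: 5 × 120 = 600.

600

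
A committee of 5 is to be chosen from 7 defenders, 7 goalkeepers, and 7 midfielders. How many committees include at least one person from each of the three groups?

14406

Unrestricted: C(21,5) = 20349 ways to pick any 5 of the 21.
Selections missing a whole group: no defenders → C(14,5) = 2002; no goalkeepers → C(14,5) = 2002; no midfielders → C(14,5) = 2002.
Add back selections omitting two groups (i.e. drawn from a single group): C(7,5) + C(7,5) + C(7,5) = 63.
By inclusion–exclusion: 20349 − 6006 + 63 = 14406.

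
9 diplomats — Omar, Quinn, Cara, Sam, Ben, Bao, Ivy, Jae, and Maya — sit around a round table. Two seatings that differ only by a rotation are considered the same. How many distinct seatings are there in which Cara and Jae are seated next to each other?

10080

Glue Cara and Jae into a block (2 internal orders). Seating 8 units around a circle gives (7)! arrangements.
So 2 × (7)! = 2 × 5040 = 10080.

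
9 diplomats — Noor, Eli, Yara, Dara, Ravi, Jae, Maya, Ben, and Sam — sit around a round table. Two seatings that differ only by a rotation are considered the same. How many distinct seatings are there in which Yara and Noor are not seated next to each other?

30240

All circular seatings of 9 people number (8)! = 40320.
Seatings with Yara beside Noor: treat them as a block with 2 internal orders, giving 2 × (7)! = 10080.
Subtracting, 40320 − 10080 = 30240.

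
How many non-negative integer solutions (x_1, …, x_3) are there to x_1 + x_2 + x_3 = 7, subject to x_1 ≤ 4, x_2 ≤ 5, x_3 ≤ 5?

24

By stars and bars, unrestricted non-negative solutions to x_1+…+x_3 = 7 number C(7+2,2) = 36.
Subtract solutions that violate a single cap (substitute x_i' = x_i − (cap_i+1)): x_1 ≥ 5 gives C(4,2) = 6; x_2 ≥ 6 gives C(3,2) = 3; x_3 ≥ 6 gives C(3,2) = 3. Together 12.
No two caps can be exceeded simultaneously, so the pair terms are all 0.
By inclusion–exclusion the count is 36 − 12 + 0 = 24.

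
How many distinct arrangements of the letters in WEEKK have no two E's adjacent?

There are 5!/(2!·2!) = 30 arrangements of WEEKK in total.
Arrangements with the E's together: treat EE as one letter, giving (4)!/(2!) = 12.
Hence 30 − 12 = 18.

18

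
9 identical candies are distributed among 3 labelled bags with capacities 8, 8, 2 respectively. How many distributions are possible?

By stars and bars, unrestricted non-negative solutions to x_1+…+x_3 = 9 number C(9+2,2) = 55.
Subtract solutions that violate a single cap (substitute x_i' = x_i − (cap_i+1)): x_1 ≥ 9 gives C(2,2) = 1; x_2 ≥ 9 gives C(2,2) = 1; x_3 ≥ 3 gives C(8,2) = 28. Together 30.
No two caps can be exceeded simultaneously, so the pair terms are all 0.
By inclusion–exclusion the count is 55 − 30 + 0 = 25.

25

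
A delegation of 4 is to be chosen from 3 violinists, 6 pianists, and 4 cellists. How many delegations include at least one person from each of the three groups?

360

Total 4-person selections from all 13: C(13,4) = 715.
Subtract selections that omit an entire group: no violinists → C(10,4) = 210; no pianists → C(7,4) = 35; no cellists → C(9,4) = 126.
Add back selections omitting two groups (i.e. drawn from a single group): C(3,4) + C(6,4) + C(4,4) = 16.
By inclusion–exclusion: 715 − 371 + 16 = 360.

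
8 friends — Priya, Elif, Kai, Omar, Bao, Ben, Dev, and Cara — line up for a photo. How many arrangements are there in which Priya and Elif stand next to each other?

Treat {Priya, Elif} as a single unit. There are 7 units to order, and the pair itself can be ordered 2 ways.
That gives 2 × 7! = 2 × 5040 = 10080.

10080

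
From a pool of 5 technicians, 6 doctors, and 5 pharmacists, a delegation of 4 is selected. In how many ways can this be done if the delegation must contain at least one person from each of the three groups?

With no constraint there are C(16,4) = 1820 possible selections.
Selections missing a whole group: no technicians → C(11,4) = 330; no doctors → C(10,4) = 210; no pharmacists → C(11,4) = 330.
Add back selections omitting two groups (i.e. drawn from a single group): C(5,4) + C(6,4) + C(5,4) = 25.
By inclusion–exclusion: 1820 − 870 + 25 = 975.

975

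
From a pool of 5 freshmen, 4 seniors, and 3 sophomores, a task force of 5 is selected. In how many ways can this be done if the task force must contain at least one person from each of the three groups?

590

Unrestricted: C(12,5) = 792 ways to pick any 5 of the 12.
Subtract selections that omit an entire group: no freshmen → C(7,5) = 21; no seniors → C(8,5) = 56; no sophomores → C(9,5) = 126.
Add back selections omitting two groups (i.e. drawn from a single group): C(5,5) + C(4,5) + C(3,5) = 1.
By inclusion–exclusion: 792 − 203 + 1 = 590.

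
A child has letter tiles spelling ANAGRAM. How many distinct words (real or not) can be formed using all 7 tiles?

Letter multiplicities in ANAGRAM: A×3, G×1, M×1, N×1, R×1.
Dividing 7! = 5040 by 3! = 6 for the repeated letters gives 840.

840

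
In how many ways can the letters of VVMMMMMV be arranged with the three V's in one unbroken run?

Treat the 3 copies of V as a single block. The multiset to arrange is then {VVV, M, M, M, M, M}, 6 items in all.
That gives (6)!/(5!) = 6 arrangements.

6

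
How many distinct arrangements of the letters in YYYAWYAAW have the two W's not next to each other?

980

There are 9!/(4!·3!·2!) = 1260 arrangements of YYYAWYAAW in total.
If the two W's are adjacent, glue them into one block, leaving 8 items to arrange: (8)!/(4!·3!) = 280 ways.
Subtracting, 1260 − 280 = 980 arrangements keep the W's apart.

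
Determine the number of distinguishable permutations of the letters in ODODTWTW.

ODODTWTW has 8 letters with D appearing twice, O appearing twice, T appearing twice, and W appearing twice.
So there are 8! / (2!·2!·2!·2!) = 2520 distinguishable arrangements.

2520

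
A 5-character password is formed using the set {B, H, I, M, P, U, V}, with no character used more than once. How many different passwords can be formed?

With no repetition, fill the 5 characters in order: 7 choices, then 6, down to 3.
7 × 6 × 5 × 4 × 3 = 2520.

2520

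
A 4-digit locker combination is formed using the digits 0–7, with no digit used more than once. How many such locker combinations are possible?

1680

Choose and order 4 of the 8 symbols: the first digit has 8 options, the next 7, then 6, 5.
8 × 7 × 6 × 5 = 1680.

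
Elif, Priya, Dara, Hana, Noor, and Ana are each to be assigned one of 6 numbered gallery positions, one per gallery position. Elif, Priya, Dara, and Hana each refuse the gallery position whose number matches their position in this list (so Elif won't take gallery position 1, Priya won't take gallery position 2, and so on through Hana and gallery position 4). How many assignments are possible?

Let Aᵢ (for 1 ≤ i ≤ 4) be the placements that put person i in their forbidden gallery position. Any j of these fix j positions, leaving (6−j)! ways to fill the rest, and there are C(4,j) ways to pick which j.
By inclusion–exclusion, the number of valid placements is Σ_{j=0}^{4} (−1)^j C(4,j)·(6−j)!.
Computing: 720 − 480 + 144 − 24 + 2 = 362.

362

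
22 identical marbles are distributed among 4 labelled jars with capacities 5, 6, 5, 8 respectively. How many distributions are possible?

10

By stars and bars, unrestricted non-negative solutions to x_1+…+x_4 = 22 number C(22+3,3) = 2300.
Subtract solutions that violate a single cap (substitute x_i' = x_i − (cap_i+1)): x_1 ≥ 6 gives C(19,3) = 969; x_2 ≥ 7 gives C(18,3) = 816; x_3 ≥ 6 gives C(19,3) = 969; x_4 ≥ 9 gives C(16,3) = 560. Together 3314.
Add back pairs where two caps are both exceeded: 220 + 286 + 120 + 220 + 84 + 120 = 1050.
Subtract triples: 20 + 1 + 4 + 1 = 26.
By inclusion–exclusion the count is 2300 − 3314 + 1050 − 26 = 10.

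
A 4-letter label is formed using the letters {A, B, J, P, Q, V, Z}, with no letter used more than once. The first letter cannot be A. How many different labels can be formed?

720

The first letter has 7−1 = 6 choices (anything except A).
The remaining 3 letters are filled from the other 6 symbols without repetition: 6 × 5 × 4 = 120.
Total: 6 × 120 = 720.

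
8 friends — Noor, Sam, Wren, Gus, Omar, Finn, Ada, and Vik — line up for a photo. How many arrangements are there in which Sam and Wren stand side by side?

Place the 6 others and the Sam-Wren pair as 7 objects in a line; the pair has 2 internal arrangements.
That gives 2 × 7! = 2 × 5040 = 10080.

10080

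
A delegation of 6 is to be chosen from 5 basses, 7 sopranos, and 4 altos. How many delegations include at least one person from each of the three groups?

Unrestricted: C(16,6) = 8008 ways to pick any 6 of the 16.
Subtract selections that omit an entire group: no basses → C(11,6) = 462; no sopranos → C(9,6) = 84; no altos → C(12,6) = 924.
Add back selections omitting two groups (i.e. drawn from a single group): C(5,6) + C(7,6) + C(4,6) = 7.
By inclusion–exclusion: 8008 − 1470 + 7 = 6545.

6545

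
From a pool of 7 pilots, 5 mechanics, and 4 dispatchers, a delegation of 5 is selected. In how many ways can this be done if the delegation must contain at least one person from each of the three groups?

Unrestricted: C(16,5) = 4368 ways to pick any 5 of the 16.
Subtract selections that omit an entire group: no pilots → C(9,5) = 126; no mechanics → C(11,5) = 462; no dispatchers → C(12,5) = 792.
Add back selections omitting two groups (i.e. drawn from a single group): C(7,5) + C(5,5) + C(4,5) = 22.
By inclusion–exclusion: 4368 − 1380 + 22 = 3010.

3010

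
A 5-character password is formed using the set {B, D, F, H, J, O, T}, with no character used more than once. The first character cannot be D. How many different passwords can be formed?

2160

The first character has 7−1 = 6 choices (anything except D).
The remaining 4 characters are filled from the other 6 symbols without repetition: 6 × 5 × 4 × 3 = 360.
Total: 6 × 360 = 2160.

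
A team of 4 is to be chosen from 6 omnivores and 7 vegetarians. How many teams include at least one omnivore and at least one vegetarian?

Total 4-person selections from all 13: C(13,4) = 715.
Subtract selections that omit an entire group: no omnivores → C(7,4) = 35; no vegetarians → C(6,4) = 15.
Both groups omitted at once is impossible, so 715 − 50 = 665.

665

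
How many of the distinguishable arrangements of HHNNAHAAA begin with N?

280

Fix N in the first position and arrange the remaining 8 letters.
Those 8 letters have A appearing 4 times and H appearing 3 times, giving (8)!/(4!·3!) = 280.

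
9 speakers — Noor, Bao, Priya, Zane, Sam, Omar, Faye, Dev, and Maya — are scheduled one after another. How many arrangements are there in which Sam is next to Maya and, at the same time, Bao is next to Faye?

20160

Treat {Sam,Maya} as one block (2 orders) and {Bao,Faye} as another (2 orders).
That leaves 7 units to arrange: 2 × 2 × 7! = 4 × 5040 = 20160.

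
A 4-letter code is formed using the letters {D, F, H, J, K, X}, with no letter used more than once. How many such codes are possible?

360

Choose and order 4 of the 6 symbols: the first letter has 6 options, the next 5, then 4, 3.
6 × 5 × 4 × 3 = 360.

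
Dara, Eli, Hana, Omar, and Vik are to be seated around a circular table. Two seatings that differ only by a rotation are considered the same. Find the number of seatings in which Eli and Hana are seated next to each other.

Glue Eli and Hana into a block (2 internal orders). Seating 4 units around a circle gives (3)! arrangements.
So 2 × (3)! = 2 × 6 = 12.

12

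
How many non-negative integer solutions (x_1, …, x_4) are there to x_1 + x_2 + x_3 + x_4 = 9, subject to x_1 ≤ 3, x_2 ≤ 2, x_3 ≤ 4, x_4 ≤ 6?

50

By stars and bars, unrestricted non-negative solutions to x_1+…+x_4 = 9 number C(9+3,3) = 220.
Subtract solutions that violate a single cap (substitute x_i' = x_i − (cap_i+1)): x_1 ≥ 4 gives C(8,3) = 56; x_2 ≥ 3 gives C(9,3) = 84; x_3 ≥ 5 gives C(7,3) = 35; x_4 ≥ 7 gives C(5,3) = 10. Together 185.
Add back pairs where two caps are both exceeded: 10 + 1 + 0 + 4 + 0 + 0 = 15.
By inclusion–exclusion the count is 220 − 185 + 15 = 50.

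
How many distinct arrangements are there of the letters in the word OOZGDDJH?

Letter multiplicities in OOZGDDJH: D×2, G×1, H×1, J×1, O×2, Z×1.
The number of distinct arrangements is 8!/(2!·2!) = 40320/4 = 10080.

10080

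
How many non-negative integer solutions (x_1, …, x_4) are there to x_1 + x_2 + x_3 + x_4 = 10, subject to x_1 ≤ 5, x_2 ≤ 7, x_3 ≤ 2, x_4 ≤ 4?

Ignoring the caps, the number of non-negative solutions to x_1+…+x_4 = 10 is C(13,3) = 286.
Subtract solutions that violate a single cap (substitute x_i' = x_i − (cap_i+1)): x_1 ≥ 6 gives C(7,3) = 35; x_2 ≥ 8 gives C(5,3) = 10; x_3 ≥ 3 gives C(10,3) = 120; x_4 ≥ 5 gives C(8,3) = 56. Together 221.
Add back pairs where two caps are both exceeded: 0 + 4 + 0 + 0 + 0 + 10 = 14.
By inclusion–exclusion the count is 286 − 221 + 14 = 79.

79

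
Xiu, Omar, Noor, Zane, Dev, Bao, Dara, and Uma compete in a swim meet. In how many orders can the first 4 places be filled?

This is an ordered selection of 4 from 8: P(8,4).
That gives 8 × 7 × 6 × 5 = 1680.

1680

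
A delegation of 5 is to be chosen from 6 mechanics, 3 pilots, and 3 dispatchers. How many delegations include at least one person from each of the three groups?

Total 5-person selections from all 12: C(12,5) = 792.
Selections missing a whole group: no mechanics → C(6,5) = 6; no pilots → C(9,5) = 126; no dispatchers → C(9,5) = 126.
Add back selections omitting two groups (i.e. drawn from a single group): C(6,5) + C(3,5) + C(3,5) = 6.
By inclusion–exclusion: 792 − 258 + 6 = 540.

540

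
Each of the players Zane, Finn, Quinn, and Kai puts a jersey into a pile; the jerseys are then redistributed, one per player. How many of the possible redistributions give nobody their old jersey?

This is the derangement count D_4: permutations of 4 items with no fixed point.
By inclusion–exclusion this is Σ_{j=0}^{4} (−1)^j C(4,j)·(4−j)!.
Computing: 24 − 24 + 12 − 4 + 1 = 9.

9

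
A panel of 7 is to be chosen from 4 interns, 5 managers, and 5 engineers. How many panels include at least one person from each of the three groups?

With no constraint there are C(14,7) = 3432 possible selections.
Subtract selections that omit an entire group: no interns → C(10,7) = 120; no managers → C(9,7) = 36; no engineers → C(9,7) = 36.
Add back selections omitting two groups (i.e. drawn from a single group): C(4,7) + C(5,7) + C(5,7) = 0.
By inclusion–exclusion: 3432 − 192 + 0 = 3240.

3240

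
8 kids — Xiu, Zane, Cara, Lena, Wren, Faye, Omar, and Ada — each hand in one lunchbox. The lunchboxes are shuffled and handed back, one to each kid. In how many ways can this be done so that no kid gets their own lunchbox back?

This is the derangement count D_8: permutations of 8 items with no fixed point.
By inclusion–exclusion this is Σ_{j=0}^{8} (−1)^j C(8,j)·(8−j)!.
Computing: 40320 − 40320 + 20160 − 6720 + 1680 − 336 + 56 − 8 + 1 = 14833.

14833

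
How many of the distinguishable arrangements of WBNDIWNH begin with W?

Fix W in the first position and arrange the remaining 7 letters.
Those 7 letters have N appearing twice, giving (7)!/(2!) = 2520.

2520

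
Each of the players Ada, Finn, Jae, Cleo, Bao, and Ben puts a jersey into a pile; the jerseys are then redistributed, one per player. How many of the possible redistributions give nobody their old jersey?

Let Aᵢ be the assignments in which player i gets their old jersey. We want the size of the complement of A₁∪…∪A_6.
By inclusion–exclusion this is Σ_{j=0}^{6} (−1)^j C(6,j)·(6−j)!.
Computing: 720 − 720 + 360 − 120 + 30 − 6 + 1 = 265.

265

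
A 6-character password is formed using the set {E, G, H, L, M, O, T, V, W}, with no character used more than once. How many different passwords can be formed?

60480

Choose and order 6 of the 9 symbols: the first character has 9 options, the next 8, and so on down to 4.
That product is 9 × 8 × 7 × 6 × 5 × 4 = 60480.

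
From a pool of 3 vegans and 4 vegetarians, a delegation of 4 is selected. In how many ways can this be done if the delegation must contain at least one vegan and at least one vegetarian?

Unrestricted: C(7,4) = 35 ways to pick any 4 of the 7.
Subtract selections that omit an entire group: no vegans → C(4,4) = 1; no vegetarians → C(3,4) = 0.
Both groups omitted at once is impossible, so 35 − 1 = 34.

34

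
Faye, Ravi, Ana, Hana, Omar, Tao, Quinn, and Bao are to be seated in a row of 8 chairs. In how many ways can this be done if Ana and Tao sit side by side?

Treat {Ana, Tao} as a single unit. There are 7 units to order, and the pair itself can be ordered 2 ways.
So the count is 2·(7)! = 10080.

10080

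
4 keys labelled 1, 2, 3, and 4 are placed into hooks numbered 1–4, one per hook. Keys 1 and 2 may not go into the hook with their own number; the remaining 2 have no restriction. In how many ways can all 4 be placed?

14

Let Aᵢ (for i ∈ {1, 2}) be the placements that put key i in its forbidden hook. Any j of these fix j positions, leaving (4−j)! ways to fill the rest, and there are C(2,j) ways to pick which j.
By inclusion–exclusion, the number of valid placements is Σ_{j=0}^{2} (−1)^j C(2,j)·(4−j)!.
Computing: 24 − 12 + 2 = 14.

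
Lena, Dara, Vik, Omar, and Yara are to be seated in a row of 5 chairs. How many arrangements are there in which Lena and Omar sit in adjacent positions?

48

Treat {Lena, Omar} as a single unit. There are 4 units to order, and the pair itself can be ordered 2 ways.
So the count is 2·(4)! = 48.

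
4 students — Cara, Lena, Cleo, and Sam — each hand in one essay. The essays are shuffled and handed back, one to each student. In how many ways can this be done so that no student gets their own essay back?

9

This is the derangement count D_4: permutations of 4 items with no fixed point.
By inclusion–exclusion this is Σ_{j=0}^{4} (−1)^j C(4,j)·(4−j)!.
Computing: 24 − 24 + 12 − 4 + 1 = 9.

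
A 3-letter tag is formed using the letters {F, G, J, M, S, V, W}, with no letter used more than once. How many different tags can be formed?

With no repetition, fill the 3 letters in order: 7 choices, then 6, down to 5.
7 × 6 × 5 = 210.

210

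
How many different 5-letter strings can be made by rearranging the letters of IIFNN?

Letter multiplicities in IIFNN: F×1, I×2, N×2.
Dividing 5! = 120 by 2!·2! = 4 for the repeated letters gives 30.

30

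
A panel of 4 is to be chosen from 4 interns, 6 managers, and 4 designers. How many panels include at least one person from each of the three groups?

528

Unrestricted: C(14,4) = 1001 ways to pick any 4 of the 14.
Subtract selections that omit an entire group: no interns → C(10,4) = 210; no managers → C(8,4) = 70; no designers → C(10,4) = 210.
Add back selections omitting two groups (i.e. drawn from a single group): C(4,4) + C(6,4) + C(4,4) = 17.
By inclusion–exclusion: 1001 − 490 + 17 = 528.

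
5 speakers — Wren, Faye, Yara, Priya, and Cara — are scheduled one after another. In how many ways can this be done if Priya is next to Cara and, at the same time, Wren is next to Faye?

Treat {Priya,Cara} as one block (2 orders) and {Wren,Faye} as another (2 orders).
That leaves 3 units to arrange: 2 × 2 × 3! = 4 × 6 = 24.

24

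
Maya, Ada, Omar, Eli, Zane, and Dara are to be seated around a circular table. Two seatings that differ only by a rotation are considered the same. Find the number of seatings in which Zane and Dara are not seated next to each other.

72

Without the restriction there are (5)! = 120 seatings.
Seatings with Zane beside Dara: treat them as a block with 2 internal orders, giving 2 × (4)! = 48.
Subtracting, 120 − 48 = 72.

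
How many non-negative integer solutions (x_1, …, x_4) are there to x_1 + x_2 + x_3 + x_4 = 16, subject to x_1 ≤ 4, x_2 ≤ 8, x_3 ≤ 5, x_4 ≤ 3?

34

By stars and bars, unrestricted non-negative solutions to x_1+…+x_4 = 16 number C(16+3,3) = 969.
Subtract solutions that violate a single cap (substitute x_i' = x_i − (cap_i+1)): x_1 ≥ 5 gives C(14,3) = 364; x_2 ≥ 9 gives C(10,3) = 120; x_3 ≥ 6 gives C(13,3) = 286; x_4 ≥ 4 gives C(15,3) = 455. Together 1225.
Add back pairs where two caps are both exceeded: 10 + 56 + 120 + 4 + 20 + 84 = 294.
Subtract triples: 0 + 0 + 4 + 0 = 4.
By inclusion–exclusion the count is 969 − 1225 + 294 − 4 = 34.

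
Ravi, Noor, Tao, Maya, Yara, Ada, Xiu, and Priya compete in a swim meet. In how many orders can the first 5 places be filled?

There are 8 choices for 1st place, 7 for 2nd, and so on down to 4 for position 5.
That gives 8 × 7 × 6 × 5 × 4 = 6720.

6720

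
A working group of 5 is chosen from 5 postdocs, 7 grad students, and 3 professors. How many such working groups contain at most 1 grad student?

Split by how many grad students are chosen (0 through 1).
Sum: C(7,0)·C(8,5) + C(7,1)·C(8,4) = 56 + 490 = 546.

546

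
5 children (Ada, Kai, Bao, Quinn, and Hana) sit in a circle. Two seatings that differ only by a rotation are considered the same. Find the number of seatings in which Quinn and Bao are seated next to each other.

Treat {Quinn, Bao} as one unit (2 internal orders) and seat the resulting 4 units around the table: (3)! circular arrangements.
So 2 × (3)! = 2 × 6 = 12.

12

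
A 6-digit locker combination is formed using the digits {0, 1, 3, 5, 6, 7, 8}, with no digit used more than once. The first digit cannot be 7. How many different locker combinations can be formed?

The first digit has 7−1 = 6 choices (anything except 7).
The remaining 5 digits are filled from the other 6 symbols without repetition: 6 × 5 × 4 × 3 × 2 = 720.
Total: 6 × 720 = 4320.

4320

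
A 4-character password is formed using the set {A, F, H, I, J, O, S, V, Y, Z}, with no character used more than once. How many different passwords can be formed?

5040

This is a permutation of 4 out of 10: P(10,4) = 10!/6!.
10 × 9 × 8 × 7 = 5040.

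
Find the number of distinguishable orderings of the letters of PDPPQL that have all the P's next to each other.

24

Treat the 3 copies of P as a single block. The multiset to arrange is then {PPP, D, L, Q}, 4 items in all.
All 4 items are distinct, so there are (4)! = 24 arrangements.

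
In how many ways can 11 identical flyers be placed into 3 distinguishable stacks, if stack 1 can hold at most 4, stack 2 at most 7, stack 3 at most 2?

By stars and bars, unrestricted non-negative solutions to x_1+…+x_3 = 11 number C(11+2,2) = 78.
Subtract solutions that violate a single cap (substitute x_i' = x_i − (cap_i+1)): x_1 ≥ 5 gives C(8,2) = 28; x_2 ≥ 8 gives C(5,2) = 10; x_3 ≥ 3 gives C(10,2) = 45. Together 83.
Add back pairs where two caps are both exceeded: 0 + 10 + 1 = 11.
By inclusion–exclusion the count is 78 − 83 + 11 = 6.

6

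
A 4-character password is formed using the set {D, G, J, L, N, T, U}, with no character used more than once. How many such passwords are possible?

This is a permutation of 4 out of 7: P(7,4) = 7!/3!.
7 × 6 × 5 × 4 = 840.

840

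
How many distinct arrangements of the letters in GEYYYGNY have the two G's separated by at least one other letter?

630

Total arrangements of GEYYYGNY: 8!/(4!·2!) = 840.
If the two G's are adjacent, glue them into one block, leaving 7 items to arrange: (7)!/(4!) = 210 ways.
Hence 840 − 210 = 630.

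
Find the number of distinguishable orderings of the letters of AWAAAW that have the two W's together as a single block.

5

Treat the 2 copies of W as a single block. The multiset to arrange is then {WW, A, A, A, A}, 5 items in all.
That gives (5)!/(4!) = 5 arrangements.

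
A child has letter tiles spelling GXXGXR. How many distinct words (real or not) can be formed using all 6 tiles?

60

The 6 letters of GXXGXR have repeats: G appearing twice and X appearing 3 times.
So there are 6! / (3!·2!) = 60 distinguishable arrangements.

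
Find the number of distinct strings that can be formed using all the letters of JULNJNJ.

JULNJNJ has 7 letters with J appearing 3 times and N appearing twice.
The number of distinct arrangements is 7!/(3!·2!) = 5040/12 = 420.

420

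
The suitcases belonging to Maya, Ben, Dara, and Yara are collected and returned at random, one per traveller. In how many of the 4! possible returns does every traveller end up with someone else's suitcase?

This is the derangement count D_4: permutations of 4 items with no fixed point.
By inclusion–exclusion this is Σ_{j=0}^{4} (−1)^j C(4,j)·(4−j)!.
Computing: 24 − 24 + 12 − 4 + 1 = 9.

9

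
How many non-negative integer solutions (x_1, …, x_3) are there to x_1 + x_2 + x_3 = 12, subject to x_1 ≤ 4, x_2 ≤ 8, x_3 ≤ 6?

Without the upper bounds there are C(14,2) = 91 ways to split 12 among 3 variables.
Subtract solutions that violate a single cap (substitute x_i' = x_i − (cap_i+1)): x_1 ≥ 5 gives C(9,2) = 36; x_2 ≥ 9 gives C(5,2) = 10; x_3 ≥ 7 gives C(7,2) = 21. Together 67.
Add back pairs where two caps are both exceeded: 0 + 1 + 0 = 1.
By inclusion–exclusion the count is 91 − 67 + 1 = 25.

25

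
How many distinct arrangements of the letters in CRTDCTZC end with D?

420

Fix D in the last position and arrange the remaining 7 letters.
Those 7 letters have C appearing 3 times and T appearing twice, giving (7)!/(3!·2!) = 420.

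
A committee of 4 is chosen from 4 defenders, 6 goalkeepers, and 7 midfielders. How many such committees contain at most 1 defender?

1859

Split by how many defenders are chosen (0 through 1).
Sum: C(4,0)·C(13,4) + C(4,1)·C(13,3) = 715 + 1144 = 1859.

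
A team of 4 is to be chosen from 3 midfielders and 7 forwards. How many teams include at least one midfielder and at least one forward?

175

With no constraint there are C(10,4) = 210 possible selections.
Subtract selections that omit an entire group: no midfielders → C(7,4) = 35; no forwards → C(3,4) = 0.
Both groups omitted at once is impossible, so 210 − 35 = 175.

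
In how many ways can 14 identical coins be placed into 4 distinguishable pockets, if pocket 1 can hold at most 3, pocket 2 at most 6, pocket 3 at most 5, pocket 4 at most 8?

116

By stars and bars, unrestricted non-negative solutions to x_1+…+x_4 = 14 number C(14+3,3) = 680.
Subtract solutions that violate a single cap (substitute x_i' = x_i − (cap_i+1)): x_1 ≥ 4 gives C(13,3) = 286; x_2 ≥ 7 gives C(10,3) = 120; x_3 ≥ 6 gives C(11,3) = 165; x_4 ≥ 9 gives C(8,3) = 56. Together 627.
Add back pairs where two caps are both exceeded: 20 + 35 + 4 + 4 + 0 + 0 = 63.
By inclusion–exclusion the count is 680 − 627 + 63 = 116.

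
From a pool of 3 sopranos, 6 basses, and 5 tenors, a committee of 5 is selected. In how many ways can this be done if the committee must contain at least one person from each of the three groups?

1365

Unrestricted: C(14,5) = 2002 ways to pick any 5 of the 14.
Selections missing a whole group: no sopranos → C(11,5) = 462; no basses → C(8,5) = 56; no tenors → C(9,5) = 126.
Add back selections omitting two groups (i.e. drawn from a single group): C(3,5) + C(6,5) + C(5,5) = 7.
By inclusion–exclusion: 2002 − 644 + 7 = 1365.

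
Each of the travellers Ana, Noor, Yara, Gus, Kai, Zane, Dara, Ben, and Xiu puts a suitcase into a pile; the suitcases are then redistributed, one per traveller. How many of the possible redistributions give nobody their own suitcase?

133496

Let Aᵢ be the assignments in which traveller i gets their own suitcase. We want the size of the complement of A₁∪…∪A_9.
By inclusion–exclusion this is Σ_{j=0}^{9} (−1)^j C(9,j)·(9−j)!.
Computing: 362880 − 362880 + 181440 − 60480 + 15120 − 3024 + 504 − 72 + 9 − 1 = 133496.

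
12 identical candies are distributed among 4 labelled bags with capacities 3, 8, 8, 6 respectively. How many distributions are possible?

Ignoring the caps, the number of non-negative solutions to x_1+…+x_4 = 12 is C(15,3) = 455.
Subtract solutions that violate a single cap (substitute x_i' = x_i − (cap_i+1)): x_1 ≥ 4 gives C(11,3) = 165; x_2 ≥ 9 gives C(6,3) = 20; x_3 ≥ 9 gives C(6,3) = 20; x_4 ≥ 7 gives C(8,3) = 56. Together 261.
Add back pairs where two caps are both exceeded: 0 + 0 + 4 + 0 + 0 + 0 = 4.
By inclusion–exclusion the count is 455 − 261 + 4 = 198.

198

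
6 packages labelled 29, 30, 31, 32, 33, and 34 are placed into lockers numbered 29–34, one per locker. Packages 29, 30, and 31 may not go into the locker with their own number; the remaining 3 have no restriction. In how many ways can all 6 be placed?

Let Aᵢ (for i ∈ {29, 30, 31}) be the placements that put package i in its forbidden locker. Any j of these fix j positions, leaving (6−j)! ways to fill the rest, and there are C(3,j) ways to pick which j.
By inclusion–exclusion, the number of valid placements is Σ_{j=0}^{3} (−1)^j C(3,j)·(6−j)!.
Computing: 720 − 360 + 72 − 6 = 426.

426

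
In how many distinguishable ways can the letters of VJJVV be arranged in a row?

Letter multiplicities in VJJVV: J×2, V×3.
The number of distinct arrangements is 5!/(3!·2!) = 120/12 = 10.

10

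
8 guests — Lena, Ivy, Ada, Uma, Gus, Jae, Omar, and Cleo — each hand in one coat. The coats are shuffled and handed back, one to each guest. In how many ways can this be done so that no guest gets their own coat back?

14833

This is the derangement count D_8: permutations of 8 items with no fixed point.
By inclusion–exclusion this is Σ_{j=0}^{8} (−1)^j C(8,j)·(8−j)!.
Computing: 40320 − 40320 + 20160 − 6720 + 1680 − 336 + 56 − 8 + 1 = 14833.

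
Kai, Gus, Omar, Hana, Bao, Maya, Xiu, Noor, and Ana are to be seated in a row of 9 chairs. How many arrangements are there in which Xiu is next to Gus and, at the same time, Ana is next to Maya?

20160

Treat {Xiu,Gus} as one block (2 orders) and {Ana,Maya} as another (2 orders).
That leaves 7 units to arrange: 2 × 2 × 7! = 4 × 5040 = 20160.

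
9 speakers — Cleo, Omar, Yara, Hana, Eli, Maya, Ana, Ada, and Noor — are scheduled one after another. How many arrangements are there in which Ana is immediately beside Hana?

80640

Glue Ana and Hana into one block (2 internal orders), leaving 8 units to arrange in a row.
That gives 2 × 8! = 2 × 40320 = 80640.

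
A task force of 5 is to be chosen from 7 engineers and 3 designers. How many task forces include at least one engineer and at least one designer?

231

Total 5-person selections from all 10: C(10,5) = 252.
Selections missing a whole group: no engineers → C(3,5) = 0; no designers → C(7,5) = 21.
Both groups omitted at once is impossible, so 252 − 21 = 231.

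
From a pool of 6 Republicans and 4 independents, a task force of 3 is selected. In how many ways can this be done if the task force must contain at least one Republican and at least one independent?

96

With no constraint there are C(10,3) = 120 possible selections.
Selections missing a whole group: no Republicans → C(4,3) = 4; no independents → C(6,3) = 20.
Both groups omitted at once is impossible, so 120 − 24 = 96.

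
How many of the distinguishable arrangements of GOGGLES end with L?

120

Fix L in the last position and arrange the remaining 6 letters.
Those 6 letters have G appearing 3 times, giving (6)!/(3!) = 120.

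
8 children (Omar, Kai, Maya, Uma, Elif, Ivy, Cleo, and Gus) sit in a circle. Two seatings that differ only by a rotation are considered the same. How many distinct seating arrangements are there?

5040

Around a circle, 8 distinct people have 8!/8 = (7)! = 5040 rotationally distinct seatings.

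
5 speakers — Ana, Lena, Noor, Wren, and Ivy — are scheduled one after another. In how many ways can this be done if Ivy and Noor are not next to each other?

Of the 5! = 120 arrangements, those with Ivy and Noor adjacent number 2 × 4! = 48 (treat the pair as a block with 2 internal orders).
So 120 − 48 = 72 arrangements keep them apart.

72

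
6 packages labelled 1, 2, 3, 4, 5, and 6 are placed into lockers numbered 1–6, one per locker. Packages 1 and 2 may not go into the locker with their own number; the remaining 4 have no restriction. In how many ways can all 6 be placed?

Let Aᵢ (for i ∈ {1, 2}) be the placements that put package i in its forbidden locker. Any j of these fix j positions, leaving (6−j)! ways to fill the rest, and there are C(2,j) ways to pick which j.
By inclusion–exclusion, the number of valid placements is Σ_{j=0}^{2} (−1)^j C(2,j)·(6−j)!.
Computing: 720 − 240 + 24 = 504.

504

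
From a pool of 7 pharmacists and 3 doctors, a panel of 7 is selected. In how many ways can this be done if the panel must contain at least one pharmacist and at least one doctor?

Total 7-person selections from all 10: C(10,7) = 120.
Subtract selections that omit an entire group: no pharmacists → C(3,7) = 0; no doctors → C(7,7) = 1.
Both groups omitted at once is impossible, so 120 − 1 = 119.

119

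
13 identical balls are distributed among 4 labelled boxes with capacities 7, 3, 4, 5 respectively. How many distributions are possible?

Without the upper bounds there are C(16,3) = 560 ways to split 13 among 4 boxes.
Subtract solutions that violate a single cap (substitute x_i' = x_i − (cap_i+1)): x_1 ≥ 8 gives C(8,3) = 56; x_2 ≥ 4 gives C(12,3) = 220; x_3 ≥ 5 gives C(11,3) = 165; x_4 ≥ 6 gives C(10,3) = 120. Together 561.
Add back pairs where two caps are both exceeded: 4 + 1 + 0 + 35 + 20 + 10 = 70.
By inclusion–exclusion the count is 560 − 561 + 70 = 69.

69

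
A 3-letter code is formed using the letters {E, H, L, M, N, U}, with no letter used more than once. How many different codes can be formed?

120

With no repetition, fill the 3 letters in order: 6 choices, then 5, down to 4.
6 × 5 × 4 = 120.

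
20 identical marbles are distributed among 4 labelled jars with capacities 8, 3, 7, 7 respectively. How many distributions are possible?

52

Ignoring the caps, the number of non-negative solutions to x_1+…+x_4 = 20 is C(23,3) = 1771.
Subtract solutions that violate a single cap (substitute x_i' = x_i − (cap_i+1)): x_1 ≥ 9 gives C(14,3) = 364; x_2 ≥ 4 gives C(19,3) = 969; x_3 ≥ 8 gives C(15,3) = 455; x_4 ≥ 8 gives C(15,3) = 455. Together 2243.
Add back pairs where two caps are both exceeded: 120 + 20 + 20 + 165 + 165 + 35 = 525.
Subtract triples: 0 + 0 + 0 + 1 = 1.
By inclusion–exclusion the count is 1771 − 2243 + 525 − 1 = 52.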